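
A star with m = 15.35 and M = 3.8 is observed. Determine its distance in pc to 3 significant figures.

m − M = 5 log₁₀(d/10 pc)
15.35 − (3.8) = 11.55 = 5 log₁₀(d/10)
d = 10 × 10^(11.55/5) = 10 × 10^2.310 = 2042 pc.

2.04×10^3 pc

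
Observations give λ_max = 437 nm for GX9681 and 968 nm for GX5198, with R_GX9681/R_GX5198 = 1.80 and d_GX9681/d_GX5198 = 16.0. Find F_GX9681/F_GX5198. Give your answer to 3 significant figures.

Wien's law: T_GX9681/T_GX5198 = λ_GX5198/λ_GX9681 = 968/437 = 2.215.
L_GX9681/L_GX5198 = (R_GX9681/R_GX5198)²(T_GX9681/T_GX5198)⁴ = (1.80)²(2.215)⁴ = 78.00.
F_GX9681/F_GX5198 = (L_GX9681/L_GX5198)/(d_GX9681/d_GX5198)² = 78.00/(16.0)² = 0.3047.

0.305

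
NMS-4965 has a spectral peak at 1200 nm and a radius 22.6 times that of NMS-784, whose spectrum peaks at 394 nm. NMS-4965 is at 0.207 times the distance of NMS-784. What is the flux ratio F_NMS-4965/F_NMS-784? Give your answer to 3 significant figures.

139

Wien's law: T_NMS-4965/T_NMS-784 = λ_NMS-784/λ_NMS-4965 = 394/1200 = 0.3283.
L_NMS-4965/L_NMS-784 = (R_NMS-4965/R_NMS-784)²(T_NMS-4965/T_NMS-784)⁴ = (22.6)²(0.3283)⁴ = 5.936.
F_NMS-4965/F_NMS-784 = (L_NMS-4965/L_NMS-784)/(d_NMS-4965/d_NMS-784)² = 5.936/(0.207)² = 138.5.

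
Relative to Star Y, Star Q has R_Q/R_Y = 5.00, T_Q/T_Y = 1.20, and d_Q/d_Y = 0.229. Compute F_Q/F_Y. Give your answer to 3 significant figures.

L_Q/L_Y = (R_Q/R_Y)²(T_Q/T_Y)⁴ = (5.00)² × (1.20)⁴ = 51.84.
F_Q/F_Y = (L_Q/L_Y)/(d_Q/d_Y)² = 51.84 / (0.229)² = 988.5.

989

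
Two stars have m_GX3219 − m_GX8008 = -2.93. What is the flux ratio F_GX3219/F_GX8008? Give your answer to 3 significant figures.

14.9

F_GX3219/F_GX8008 = 10^(−(m_GX3219 − m_GX8008)/2.5) = 10^(2.93/2.5) = 10^1.172 = 14.86.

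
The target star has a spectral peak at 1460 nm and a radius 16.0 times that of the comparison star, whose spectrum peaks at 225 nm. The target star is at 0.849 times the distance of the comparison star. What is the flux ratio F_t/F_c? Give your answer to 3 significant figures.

0.200

Wien's law: T_t/T_c = λ_c/λ_t = 225/1460 = 0.1541.
L_t/L_c = (R_t/R_c)²(T_t/T_c)⁴ = (16.0)²(0.1541)⁴ = 0.1444.
F_t/F_c = (L_t/L_c)/(d_t/d_c)² = 0.1444/(0.849)² = 0.2003.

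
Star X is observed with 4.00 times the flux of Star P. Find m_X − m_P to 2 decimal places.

m_X − m_P = −2.5 log₁₀(F_X/F_P) = −2.5 log₁₀(4.00) = −2.5 × (0.602) = -1.505.

-1.51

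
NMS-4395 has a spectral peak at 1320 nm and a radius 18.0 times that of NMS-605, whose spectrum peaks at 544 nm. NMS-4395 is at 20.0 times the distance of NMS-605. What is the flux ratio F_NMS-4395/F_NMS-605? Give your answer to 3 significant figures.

Wien's law: T_NMS-4395/T_NMS-605 = λ_NMS-605/λ_NMS-4395 = 544/1320 = 0.4121.
L_NMS-4395/L_NMS-605 = (R_NMS-4395/R_NMS-605)²(T_NMS-4395/T_NMS-605)⁴ = (18.0)²(0.4121)⁴ = 9.346.
F_NMS-4395/F_NMS-605 = (L_NMS-4395/L_NMS-605)/(d_NMS-4395/d_NMS-605)² = 9.346/(20.0)² = 0.02337.

0.0234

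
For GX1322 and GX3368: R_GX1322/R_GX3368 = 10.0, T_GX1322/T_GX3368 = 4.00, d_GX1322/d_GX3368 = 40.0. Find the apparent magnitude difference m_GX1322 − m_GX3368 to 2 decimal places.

-3.01

L_GX1322/L_GX3368 = (10.0)²(4.00)⁴ = 2.560×10^4.
F_GX1322/F_GX3368 = (L_GX1322/L_GX3368)/(d_GX1322/d_GX3368)² = 2.560×10^4/1600 = 16.00.
m_GX1322 − m_GX3368 = −2.5 log₁₀(16.00) = -3.01.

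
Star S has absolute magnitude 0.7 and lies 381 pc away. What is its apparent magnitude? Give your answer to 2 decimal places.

m = M + 5 log₁₀(d/10 pc) = 0.7 + 5 log₁₀(381/10)
  = 0.7 + 5 × 1.581 = 0.7 + 7.90 = 8.60.

8.60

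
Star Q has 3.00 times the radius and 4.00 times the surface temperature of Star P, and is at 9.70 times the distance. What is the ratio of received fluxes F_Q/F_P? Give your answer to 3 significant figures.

24.5

L_Q/L_P = (R_Q/R_P)²(T_Q/T_P)⁴ = (3.00)² × (4.00)⁴ = 2304.
F_Q/F_P = (L_Q/L_P)/(d_Q/d_P)² = 2304 / (9.70)² = 24.49.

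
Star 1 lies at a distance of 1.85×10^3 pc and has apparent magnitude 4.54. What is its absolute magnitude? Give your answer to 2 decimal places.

M = m − 5 log₁₀(d/10 pc) = 4.54 − 5 log₁₀(1.85×10^3/10)
  = 4.54 − 5 × 2.267 = 4.54 − 11.34 = -6.80.

-6.80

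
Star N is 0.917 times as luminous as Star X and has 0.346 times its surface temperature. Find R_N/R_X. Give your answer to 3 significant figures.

8.00

L ∝ R²T⁴ gives R ∝ √L / T², so
R_N/R_X = √(0.917) / (0.346)² = 0.9576 / 0.1197 = 7.999.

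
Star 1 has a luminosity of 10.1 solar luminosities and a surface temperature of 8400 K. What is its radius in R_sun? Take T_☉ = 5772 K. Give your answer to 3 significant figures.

R/R_☉ = √(L/L_☉) / (T/T_☉)² = √(10.1) / (1.455)²
       = 3.178 / 2.118 = 1.501.

1.50 R_sun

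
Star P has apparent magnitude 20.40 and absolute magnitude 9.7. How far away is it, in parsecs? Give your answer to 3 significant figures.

1.38×10^3 pc

m − M = 5 log₁₀(d/10 pc)
20.40 − (9.7) = 10.70 = 5 log₁₀(d/10)
d = 10 × 10^(10.70/5) = 10 × 10^2.140 = 1380 pc.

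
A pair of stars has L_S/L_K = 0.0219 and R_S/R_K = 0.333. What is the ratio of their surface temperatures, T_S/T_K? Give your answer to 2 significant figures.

L ∝ R²T⁴ gives T ∝ (L/R²)^(1/4), so
T_S/T_K = (0.0219 / 0.333²)^(1/4) = (0.1975)^(1/4) = 0.6666.

0.67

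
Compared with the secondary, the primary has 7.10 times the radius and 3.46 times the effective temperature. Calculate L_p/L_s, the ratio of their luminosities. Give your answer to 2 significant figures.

7.2×10^3

From the Stefan–Boltzmann law, L ∝ R²T⁴, so
L_p/L_s = (R_p/R_s)² (T_p/T_s)⁴ = (7.10)² × (3.46)⁴ = 50.41 × 143.3 = 7225.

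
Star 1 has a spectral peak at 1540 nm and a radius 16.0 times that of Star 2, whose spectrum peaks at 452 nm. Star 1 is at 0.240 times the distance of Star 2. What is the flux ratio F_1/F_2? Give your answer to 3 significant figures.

Wien's law: T_1/T_2 = λ_2/λ_1 = 452/1540 = 0.2935.
L_1/L_2 = (R_1/R_2)²(T_1/T_2)⁴ = (16.0)²(0.2935)⁴ = 1.900.
F_1/F_2 = (L_1/L_2)/(d_1/d_2)² = 1.900/(0.240)² = 32.98.

33.0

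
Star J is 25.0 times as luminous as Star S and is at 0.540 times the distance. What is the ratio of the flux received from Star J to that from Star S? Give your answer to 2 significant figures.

F = L/(4πd²), so F_J/F_S = (L_J/L_S) / (d_J/d_S)²
= 25.0 / (0.540)² = 25.0 / 0.2916 = 85.73.

86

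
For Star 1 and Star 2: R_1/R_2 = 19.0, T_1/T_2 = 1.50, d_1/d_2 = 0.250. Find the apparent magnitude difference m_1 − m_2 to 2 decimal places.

L_1/L_2 = (19.0)²(1.50)⁴ = 1828.
F_1/F_2 = (L_1/L_2)/(d_1/d_2)² = 1828/0.06250 = 2.924×10^4.
m_1 − m_2 = −2.5 log₁₀(2.924×10^4) = -11.16.

-11.16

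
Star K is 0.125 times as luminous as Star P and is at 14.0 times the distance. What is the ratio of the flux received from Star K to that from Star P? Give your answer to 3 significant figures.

6.38×10^-4

F = L/(4πd²), so F_K/F_P = (L_K/L_P) / (d_K/d_P)²
= 0.125 / (14.0)² = 0.125 / 196.0 = 6.378×10^-4.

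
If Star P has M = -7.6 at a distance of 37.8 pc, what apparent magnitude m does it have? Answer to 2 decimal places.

-4.71

m = M + 5 log₁₀(d/10 pc) = -7.6 + 5 log₁₀(37.8/10)
  = -7.6 + 5 × 0.577 = -7.6 + 2.89 = -4.71.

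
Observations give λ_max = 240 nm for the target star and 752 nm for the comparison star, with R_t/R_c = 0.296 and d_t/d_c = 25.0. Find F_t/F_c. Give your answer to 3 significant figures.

0.0135

Wien's law: T_t/T_c = λ_c/λ_t = 752/240 = 3.133.
L_t/L_c = (R_t/R_c)²(T_t/T_c)⁴ = (0.296)²(3.133)⁴ = 8.445.
F_t/F_c = (L_t/L_c)/(d_t/d_c)² = 8.445/(25.0)² = 0.01351.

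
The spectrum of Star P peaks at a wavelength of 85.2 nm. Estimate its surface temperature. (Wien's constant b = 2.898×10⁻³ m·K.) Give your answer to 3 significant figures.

T = b/λ_max = 2.898×10⁻³ / (85.2×10⁻⁹) = 3.401×10^4 K.

3.40×10^4 K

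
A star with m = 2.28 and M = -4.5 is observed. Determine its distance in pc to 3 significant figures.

227 pc

m − M = 5 log₁₀(d/10 pc)
2.28 − (-4.5) = 6.78 = 5 log₁₀(d/10)
d = 10 × 10^(6.78/5) = 10 × 10^1.356 = 227.0 pc.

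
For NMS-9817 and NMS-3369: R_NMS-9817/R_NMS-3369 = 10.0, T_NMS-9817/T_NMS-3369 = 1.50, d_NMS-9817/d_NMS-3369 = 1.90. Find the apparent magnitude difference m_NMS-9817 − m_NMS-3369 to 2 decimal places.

L_NMS-9817/L_NMS-3369 = (10.0)²(1.50)⁴ = 506.2.
F_NMS-9817/F_NMS-3369 = (L_NMS-9817/L_NMS-3369)/(d_NMS-9817/d_NMS-3369)² = 506.2/3.610 = 140.2.
m_NMS-9817 − m_NMS-3369 = −2.5 log₁₀(140.2) = -5.37.

-5.37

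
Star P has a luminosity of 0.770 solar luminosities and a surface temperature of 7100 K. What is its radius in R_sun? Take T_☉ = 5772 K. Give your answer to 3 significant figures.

R/R_☉ = √(L/L_☉) / (T/T_☉)² = √(0.770) / (1.230)²
       = 0.8775 / 1.513 = 0.5799.

0.580 R_sun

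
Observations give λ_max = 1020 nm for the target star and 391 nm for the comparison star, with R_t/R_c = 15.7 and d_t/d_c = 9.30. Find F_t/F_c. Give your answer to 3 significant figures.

0.0615

Wien's law: T_t/T_c = λ_c/λ_t = 391/1020 = 0.3833.
L_t/L_c = (R_t/R_c)²(T_t/T_c)⁴ = (15.7)²(0.3833)⁴ = 5.322.
F_t/F_c = (L_t/L_c)/(d_t/d_c)² = 5.322/(9.30)² = 0.06154.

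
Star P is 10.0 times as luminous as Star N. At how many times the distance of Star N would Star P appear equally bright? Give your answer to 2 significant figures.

3.2

Equal flux requires L_P/d_P² = L_N/d_N², so d_P/d_N = √(L_P/L_N)
= √(10.0) = 3.162.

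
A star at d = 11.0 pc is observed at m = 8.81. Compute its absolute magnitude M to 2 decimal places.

8.60

M = m − 5 log₁₀(d/10 pc) = 8.81 − 5 log₁₀(11.0/10)
  = 8.81 − 5 × 0.041 = 8.81 − 0.21 = 8.60.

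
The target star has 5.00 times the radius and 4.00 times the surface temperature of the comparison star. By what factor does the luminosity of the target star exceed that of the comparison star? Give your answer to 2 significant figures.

From the Stefan–Boltzmann law, L ∝ R²T⁴, so
L_t/L_c = (R_t/R_c)² (T_t/T_c)⁴ = (5.00)² × (4.00)⁴ = 25.00 × 256.0 = 6400.

6.4×10^3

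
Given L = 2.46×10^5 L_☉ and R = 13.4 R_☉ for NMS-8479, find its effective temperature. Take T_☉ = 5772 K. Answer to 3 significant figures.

3.51×10^4 K

T/T_☉ = (L/L_☉)^(1/4) / (R/R_☉)^(1/2)
T = 5772 × (2.46×10^5)^(1/4) / √(13.4) = 5772 × 22.27 / 3.661 = 3.512×10^4 K.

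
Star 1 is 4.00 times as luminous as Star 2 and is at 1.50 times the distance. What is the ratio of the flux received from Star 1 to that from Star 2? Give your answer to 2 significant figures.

1.8

F = L/(4πd²), so F_1/F_2 = (L_1/L_2) / (d_1/d_2)²
= 4.00 / (1.50)² = 4.00 / 2.250 = 1.778.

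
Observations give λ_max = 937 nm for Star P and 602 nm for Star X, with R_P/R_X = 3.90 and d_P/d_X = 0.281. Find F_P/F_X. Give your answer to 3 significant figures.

32.8

Wien's law: T_P/T_X = λ_X/λ_P = 602/937 = 0.6425.
L_P/L_X = (R_P/R_X)²(T_P/T_X)⁴ = (3.90)²(0.6425)⁴ = 2.592.
F_P/F_X = (L_P/L_X)/(d_P/d_X)² = 2.592/(0.281)² = 32.82.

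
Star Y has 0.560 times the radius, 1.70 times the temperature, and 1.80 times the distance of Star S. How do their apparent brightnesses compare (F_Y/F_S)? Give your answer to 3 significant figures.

L_Y/L_S = (R_Y/R_S)²(T_Y/T_S)⁴ = (0.560)² × (1.70)⁴ = 2.619.
F_Y/F_S = (L_Y/L_S)/(d_Y/d_S)² = 2.619 / (1.80)² = 0.8084.

0.808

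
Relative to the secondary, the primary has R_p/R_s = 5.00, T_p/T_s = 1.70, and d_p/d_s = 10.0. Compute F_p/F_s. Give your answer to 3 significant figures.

L_p/L_s = (R_p/R_s)²(T_p/T_s)⁴ = (5.00)² × (1.70)⁴ = 208.8.
F_p/F_s = (L_p/L_s)/(d_p/d_s)² = 208.8 / (10.0)² = 2.088.

2.09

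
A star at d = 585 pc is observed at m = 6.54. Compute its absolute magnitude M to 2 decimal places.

-2.30

M = m − 5 log₁₀(d/10 pc) = 6.54 − 5 log₁₀(585/10)
  = 6.54 − 5 × 1.767 = 6.54 − 8.84 = -2.30.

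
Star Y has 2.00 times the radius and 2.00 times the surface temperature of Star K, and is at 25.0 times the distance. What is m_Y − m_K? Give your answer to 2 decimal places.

2.47

L_Y/L_K = (2.00)²(2.00)⁴ = 64.00.
F_Y/F_K = (L_Y/L_K)/(d_Y/d_K)² = 64.00/625.0 = 0.1024.
m_Y − m_K = −2.5 log₁₀(0.1024) = 2.47.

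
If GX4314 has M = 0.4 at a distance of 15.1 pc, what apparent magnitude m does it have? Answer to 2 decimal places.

1.29

m = M + 5 log₁₀(d/10 pc) = 0.4 + 5 log₁₀(15.1/10)
  = 0.4 + 5 × 0.179 = 0.4 + 0.89 = 1.29.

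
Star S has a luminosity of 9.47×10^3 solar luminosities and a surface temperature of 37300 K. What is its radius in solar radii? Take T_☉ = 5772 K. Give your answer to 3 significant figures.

2.33 solar radii

R/R_☉ = √(L/L_☉) / (T/T_☉)² = √(9.47×10^3) / (6.462)²
       = 97.31 / 41.76 = 2.330.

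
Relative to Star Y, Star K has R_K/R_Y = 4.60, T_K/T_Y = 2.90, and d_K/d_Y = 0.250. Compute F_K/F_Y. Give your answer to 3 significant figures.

L_K/L_Y = (R_K/R_Y)²(T_K/T_Y)⁴ = (4.60)² × (2.90)⁴ = 1497.
F_K/F_Y = (L_K/L_Y)/(d_K/d_Y)² = 1497 / (0.250)² = 2.395×10^4.

2.39×10^4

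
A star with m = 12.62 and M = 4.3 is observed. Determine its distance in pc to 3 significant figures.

m − M = 5 log₁₀(d/10 pc)
12.62 − (4.3) = 8.32 = 5 log₁₀(d/10)
d = 10 × 10^(8.32/5) = 10 × 10^1.664 = 461.3 pc.

461 pc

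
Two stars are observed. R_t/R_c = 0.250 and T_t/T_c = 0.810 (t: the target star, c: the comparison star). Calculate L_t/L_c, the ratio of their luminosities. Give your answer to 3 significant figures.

0.0269

From the Stefan–Boltzmann law, L ∝ R²T⁴, so
L_t/L_c = (R_t/R_c)² (T_t/T_c)⁴ = (0.250)² × (0.810)⁴ = 0.06250 × 0.4305 = 0.02690.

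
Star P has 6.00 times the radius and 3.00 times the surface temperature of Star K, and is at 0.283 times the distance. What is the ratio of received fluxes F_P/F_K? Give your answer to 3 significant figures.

3.64×10^4

L_P/L_K = (R_P/R_K)²(T_P/T_K)⁴ = (6.00)² × (3.00)⁴ = 2916.
F_P/F_K = (L_P/L_K)/(d_P/d_K)² = 2916 / (0.283)² = 3.641×10^4.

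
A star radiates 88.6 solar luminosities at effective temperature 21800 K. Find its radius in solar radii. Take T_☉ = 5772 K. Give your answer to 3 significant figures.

0.660 solar radii

R/R_☉ = √(L/L_☉) / (T/T_☉)² = √(88.6) / (3.777)²
       = 9.413 / 14.26 = 0.6599.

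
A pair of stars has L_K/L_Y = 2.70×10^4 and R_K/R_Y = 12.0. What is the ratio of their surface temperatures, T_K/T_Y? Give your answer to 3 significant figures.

3.70

L ∝ R²T⁴ gives T ∝ (L/R²)^(1/4), so
T_K/T_Y = (2.70×10^4 / 12.0²)^(1/4) = (187.5)^(1/4) = 3.700.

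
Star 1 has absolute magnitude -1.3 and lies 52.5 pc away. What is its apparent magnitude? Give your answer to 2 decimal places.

m = M + 5 log₁₀(d/10 pc) = -1.3 + 5 log₁₀(52.5/10)
  = -1.3 + 5 × 0.720 = -1.3 + 3.60 = 2.30.

2.30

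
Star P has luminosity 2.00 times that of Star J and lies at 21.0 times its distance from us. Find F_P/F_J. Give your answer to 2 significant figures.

0.0045

F = L/(4πd²), so F_P/F_J = (L_P/L_J) / (d_P/d_J)²
= 2.00 / (21.0)² = 2.00 / 441.0 = 0.004535.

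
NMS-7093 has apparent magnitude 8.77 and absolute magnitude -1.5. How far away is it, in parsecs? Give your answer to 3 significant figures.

1.13×10^3 pc

m − M = 5 log₁₀(d/10 pc)
8.77 − (-1.5) = 10.27 = 5 log₁₀(d/10)
d = 10 × 10^(10.27/5) = 10 × 10^2.054 = 1132 pc.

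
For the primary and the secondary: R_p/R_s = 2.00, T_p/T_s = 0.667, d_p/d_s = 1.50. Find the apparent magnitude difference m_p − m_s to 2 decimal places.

1.13

L_p/L_s = (2.00)²(0.667)⁴ = 0.7917.
F_p/F_s = (L_p/L_s)/(d_p/d_s)² = 0.7917/2.250 = 0.3519.
m_p − m_s = −2.5 log₁₀(0.3519) = 1.13.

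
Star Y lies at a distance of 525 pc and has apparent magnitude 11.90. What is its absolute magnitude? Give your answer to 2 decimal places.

3.30

M = m − 5 log₁₀(d/10 pc) = 11.90 − 5 log₁₀(525/10)
  = 11.90 − 5 × 1.720 = 11.90 − 8.60 = 3.30.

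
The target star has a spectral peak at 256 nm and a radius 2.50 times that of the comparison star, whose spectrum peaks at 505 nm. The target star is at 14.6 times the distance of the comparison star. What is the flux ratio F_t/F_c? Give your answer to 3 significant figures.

Wien's law: T_t/T_c = λ_c/λ_t = 505/256 = 1.973.
L_t/L_c = (R_t/R_c)²(T_t/T_c)⁴ = (2.50)²(1.973)⁴ = 94.64.
F_t/F_c = (L_t/L_c)/(d_t/d_c)² = 94.64/(14.6)² = 0.4440.

0.444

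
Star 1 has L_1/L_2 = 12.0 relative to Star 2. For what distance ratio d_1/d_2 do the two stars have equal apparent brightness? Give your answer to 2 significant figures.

3.5

Equal flux requires L_1/d_1² = L_2/d_2², so d_1/d_2 = √(L_1/L_2)
= √(12.0) = 3.464.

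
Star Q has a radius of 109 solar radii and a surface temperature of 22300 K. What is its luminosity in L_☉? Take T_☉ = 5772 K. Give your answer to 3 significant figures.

2.65×10^6 L_☉

L/L_☉ = (R/R_☉)² (T/T_☉)⁴ = (109)² × (22300/5772)⁴
       = 1.188×10^4 × (3.863)⁴ = 1.188×10^4 × 222.8 = 2.647×10^6.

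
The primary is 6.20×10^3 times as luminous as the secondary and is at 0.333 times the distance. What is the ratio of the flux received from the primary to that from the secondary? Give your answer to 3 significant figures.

5.59×10^4

F = L/(4πd²), so F_p/F_s = (L_p/L_s) / (d_p/d_s)²
= 6.20×10^3 / (0.333)² = 6.20×10^3 / 0.1109 = 5.591×10^4.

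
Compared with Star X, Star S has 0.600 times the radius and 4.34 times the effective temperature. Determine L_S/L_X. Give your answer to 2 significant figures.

From the Stefan–Boltzmann law, L ∝ R²T⁴, so
L_S/L_X = (R_S/R_X)² (T_S/T_X)⁴ = (0.600)² × (4.34)⁴ = 0.3600 × 354.8 = 127.7.

1.3×10^2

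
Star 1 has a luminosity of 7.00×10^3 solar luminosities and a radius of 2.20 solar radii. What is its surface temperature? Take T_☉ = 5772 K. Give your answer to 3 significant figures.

T/T_☉ = (L/L_☉)^(1/4) / (R/R_☉)^(1/2)
T = 5772 × (7.00×10^3)^(1/4) / √(2.20) = 5772 × 9.147 / 1.483 = 3.560×10^4 K.

3.56×10^4 K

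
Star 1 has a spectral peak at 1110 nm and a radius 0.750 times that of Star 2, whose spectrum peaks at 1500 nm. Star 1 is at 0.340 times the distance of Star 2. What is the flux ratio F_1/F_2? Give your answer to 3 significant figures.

16.2

Wien's law: T_1/T_2 = λ_2/λ_1 = 1500/1110 = 1.351.
L_1/L_2 = (R_1/R_2)²(T_1/T_2)⁴ = (0.750)²(1.351)⁴ = 1.876.
F_1/F_2 = (L_1/L_2)/(d_1/d_2)² = 1.876/(0.340)² = 16.23.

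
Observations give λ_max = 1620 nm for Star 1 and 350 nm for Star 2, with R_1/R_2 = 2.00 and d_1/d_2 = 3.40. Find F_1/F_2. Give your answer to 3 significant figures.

Wien's law: T_1/T_2 = λ_2/λ_1 = 350/1620 = 0.2160.
L_1/L_2 = (R_1/R_2)²(T_1/T_2)⁴ = (2.00)²(0.2160)⁴ = 0.008715.
F_1/F_2 = (L_1/L_2)/(d_1/d_2)² = 0.008715/(3.40)² = 7.539×10^-4.

7.54×10^-4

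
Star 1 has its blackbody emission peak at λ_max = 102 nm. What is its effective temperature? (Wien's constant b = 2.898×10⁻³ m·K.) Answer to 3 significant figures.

T = b/λ_max = 2.898×10⁻³ / (102×10⁻⁹) = 2.841×10^4 K.

2.84×10^4 K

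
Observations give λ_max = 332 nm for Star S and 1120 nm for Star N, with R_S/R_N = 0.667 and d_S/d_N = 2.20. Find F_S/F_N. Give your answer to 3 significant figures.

Wien's law: T_S/T_N = λ_N/λ_S = 1120/332 = 3.373.
L_S/L_N = (R_S/R_N)²(T_S/T_N)⁴ = (0.667)²(3.373)⁴ = 57.62.
F_S/F_N = (L_S/L_N)/(d_S/d_N)² = 57.62/(2.20)² = 11.90.

11.9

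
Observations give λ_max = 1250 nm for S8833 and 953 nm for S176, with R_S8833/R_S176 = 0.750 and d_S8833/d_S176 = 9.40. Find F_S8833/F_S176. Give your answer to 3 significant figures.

Wien's law: T_S8833/T_S176 = λ_S176/λ_S8833 = 953/1250 = 0.7624.
L_S8833/L_S176 = (R_S8833/R_S176)²(T_S8833/T_S176)⁴ = (0.750)²(0.7624)⁴ = 0.1900.
F_S8833/F_S176 = (L_S8833/L_S176)/(d_S8833/d_S176)² = 0.1900/(9.40)² = 0.002151.

0.00215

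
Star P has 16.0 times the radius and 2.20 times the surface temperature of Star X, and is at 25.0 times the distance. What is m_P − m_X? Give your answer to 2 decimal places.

-2.46

L_P/L_X = (16.0)²(2.20)⁴ = 5997.
F_P/F_X = (L_P/L_X)/(d_P/d_X)² = 5997/625.0 = 9.595.
m_P − m_X = −2.5 log₁₀(9.595) = -2.46.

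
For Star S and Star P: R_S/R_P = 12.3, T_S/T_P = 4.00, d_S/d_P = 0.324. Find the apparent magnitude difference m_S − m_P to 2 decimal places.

-13.92

L_S/L_P = (12.3)²(4.00)⁴ = 3.873×10^4.
F_S/F_P = (L_S/L_P)/(d_S/d_P)² = 3.873×10^4/0.1050 = 3.689×10^5.
m_S − m_P = −2.5 log₁₀(3.689×10^5) = -13.92.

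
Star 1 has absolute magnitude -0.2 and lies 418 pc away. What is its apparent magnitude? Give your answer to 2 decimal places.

m = M + 5 log₁₀(d/10 pc) = -0.2 + 5 log₁₀(418/10)
  = -0.2 + 5 × 1.621 = -0.2 + 8.11 = 7.91.

7.91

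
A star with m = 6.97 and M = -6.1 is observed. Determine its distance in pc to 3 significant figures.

m − M = 5 log₁₀(d/10 pc)
6.97 − (-6.1) = 13.07 = 5 log₁₀(d/10)
d = 10 × 10^(13.07/5) = 10 × 10^2.614 = 4111 pc.

4.11×10^3 pc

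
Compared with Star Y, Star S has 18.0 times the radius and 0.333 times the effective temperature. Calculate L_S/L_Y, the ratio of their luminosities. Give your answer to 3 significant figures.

From the Stefan–Boltzmann law, L ∝ R²T⁴, so
L_S/L_Y = (R_S/R_Y)² (T_S/T_Y)⁴ = (18.0)² × (0.333)⁴ = 324.0 × 0.01230 = 3.984.

3.98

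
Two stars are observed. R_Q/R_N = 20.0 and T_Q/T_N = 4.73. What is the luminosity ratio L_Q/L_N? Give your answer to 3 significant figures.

From the Stefan–Boltzmann law, L ∝ R²T⁴, so
L_Q/L_N = (R_Q/R_N)² (T_Q/T_N)⁴ = (20.0)² × (4.73)⁴ = 400.0 × 500.5 = 2.002×10^5.

2.00×10^5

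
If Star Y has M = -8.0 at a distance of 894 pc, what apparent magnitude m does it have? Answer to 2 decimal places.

m = M + 5 log₁₀(d/10 pc) = -8.0 + 5 log₁₀(894/10)
  = -8.0 + 5 × 1.951 = -8.0 + 9.76 = 1.76.

1.76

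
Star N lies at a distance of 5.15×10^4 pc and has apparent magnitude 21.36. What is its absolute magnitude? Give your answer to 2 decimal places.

2.80

M = m − 5 log₁₀(d/10 pc) = 21.36 − 5 log₁₀(5.15×10^4/10)
  = 21.36 − 5 × 3.712 = 21.36 − 18.56 = 2.80.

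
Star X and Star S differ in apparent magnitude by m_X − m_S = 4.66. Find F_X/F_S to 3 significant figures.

F_X/F_S = 10^(−(m_X − m_S)/2.5) = 10^(-4.66/2.5) = 10^-1.864 = 0.01368.

0.0137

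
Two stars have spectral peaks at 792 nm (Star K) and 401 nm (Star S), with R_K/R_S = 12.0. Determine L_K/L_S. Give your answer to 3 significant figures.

9.46

Wien's law gives T ∝ 1/λ_max, so T_K/T_S = λ_S/λ_K = 401/792 = 0.5063.
Then L ∝ R²T⁴ gives L_K/L_S = (12.0)² × (0.5063)⁴ = 144.0 × 0.06572 = 9.463.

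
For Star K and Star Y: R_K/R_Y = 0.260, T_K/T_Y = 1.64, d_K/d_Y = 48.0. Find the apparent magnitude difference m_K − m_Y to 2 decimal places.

L_K/L_Y = (0.260)²(1.64)⁴ = 0.4890.
F_K/F_Y = (L_K/L_Y)/(d_K/d_Y)² = 0.4890/2304 = 2.122×10^-4.
m_K − m_Y = −2.5 log₁₀(2.122×10^-4) = 9.18.

9.18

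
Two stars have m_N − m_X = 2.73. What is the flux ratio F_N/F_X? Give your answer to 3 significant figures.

0.0809

F_N/F_X = 10^(−(m_N − m_X)/2.5) = 10^(-2.73/2.5) = 10^-1.092 = 0.08091.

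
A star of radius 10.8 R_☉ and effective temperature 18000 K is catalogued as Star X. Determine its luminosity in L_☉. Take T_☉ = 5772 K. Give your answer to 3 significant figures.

L/L_☉ = (R/R_☉)² (T/T_☉)⁴ = (10.8)² × (18000/5772)⁴
       = 116.6 × (3.119)⁴ = 116.6 × 94.58 = 1.103×10^4.

1.10×10^4 L_☉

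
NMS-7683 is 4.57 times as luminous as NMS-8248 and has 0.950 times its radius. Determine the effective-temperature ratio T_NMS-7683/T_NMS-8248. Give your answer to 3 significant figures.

1.50

L ∝ R²T⁴ gives T ∝ (L/R²)^(1/4), so
T_NMS-7683/T_NMS-8248 = (4.57 / 0.950²)^(1/4) = (5.064)^(1/4) = 1.500.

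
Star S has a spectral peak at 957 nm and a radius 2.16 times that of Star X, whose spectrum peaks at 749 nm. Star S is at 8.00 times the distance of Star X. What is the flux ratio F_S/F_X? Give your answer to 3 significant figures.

0.0274

Wien's law: T_S/T_X = λ_X/λ_S = 749/957 = 0.7827.
L_S/L_X = (R_S/R_X)²(T_S/T_X)⁴ = (2.16)²(0.7827)⁴ = 1.751.
F_S/F_X = (L_S/L_X)/(d_S/d_X)² = 1.751/(8.00)² = 0.02735.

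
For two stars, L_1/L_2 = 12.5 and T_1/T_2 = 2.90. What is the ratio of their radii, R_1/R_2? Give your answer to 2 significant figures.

L ∝ R²T⁴ gives R ∝ √L / T², so
R_1/R_2 = √(12.5) / (2.90)² = 3.536 / 8.410 = 0.4204.

0.42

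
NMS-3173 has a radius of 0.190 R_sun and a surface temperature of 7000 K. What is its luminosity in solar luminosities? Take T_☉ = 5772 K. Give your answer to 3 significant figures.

L/L_☉ = (R/R_☉)² (T/T_☉)⁴ = (0.190)² × (7000/5772)⁴
       = 0.03610 × (1.213)⁴ = 0.03610 × 2.163 = 0.07809.

0.0781 solar luminosities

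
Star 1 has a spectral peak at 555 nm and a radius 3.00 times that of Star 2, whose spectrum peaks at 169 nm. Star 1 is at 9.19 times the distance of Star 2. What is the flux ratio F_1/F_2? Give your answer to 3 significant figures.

Wien's law: T_1/T_2 = λ_2/λ_1 = 169/555 = 0.3045.
L_1/L_2 = (R_1/R_2)²(T_1/T_2)⁴ = (3.00)²(0.3045)⁴ = 0.07738.
F_1/F_2 = (L_1/L_2)/(d_1/d_2)² = 0.07738/(9.19)² = 9.162×10^-4.

9.16×10^-4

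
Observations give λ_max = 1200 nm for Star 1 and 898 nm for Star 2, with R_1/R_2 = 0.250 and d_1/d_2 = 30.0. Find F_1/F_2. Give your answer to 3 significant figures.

2.18×10^-5

Wien's law: T_1/T_2 = λ_2/λ_1 = 898/1200 = 0.7483.
L_1/L_2 = (R_1/R_2)²(T_1/T_2)⁴ = (0.250)²(0.7483)⁴ = 0.01960.
F_1/F_2 = (L_1/L_2)/(d_1/d_2)² = 0.01960/(30.0)² = 2.178×10^-5.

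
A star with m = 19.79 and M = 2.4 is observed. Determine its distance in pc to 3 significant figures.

3.01×10^4 pc

m − M = 5 log₁₀(d/10 pc)
19.79 − (2.4) = 17.39 = 5 log₁₀(d/10)
d = 10 × 10^(17.39/5) = 10 × 10^3.478 = 3.006×10^4 pc.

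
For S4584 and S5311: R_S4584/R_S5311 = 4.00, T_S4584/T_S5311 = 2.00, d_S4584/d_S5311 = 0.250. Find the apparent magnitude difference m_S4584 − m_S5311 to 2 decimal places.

-9.03

L_S4584/L_S5311 = (4.00)²(2.00)⁴ = 256.0.
F_S4584/F_S5311 = (L_S4584/L_S5311)/(d_S4584/d_S5311)² = 256.0/0.06250 = 4096.
m_S4584 − m_S5311 = −2.5 log₁₀(4096) = -9.03.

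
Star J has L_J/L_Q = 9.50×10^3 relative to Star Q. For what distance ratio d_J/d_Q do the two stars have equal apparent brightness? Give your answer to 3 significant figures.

Equal flux requires L_J/d_J² = L_Q/d_Q², so d_J/d_Q = √(L_J/L_Q)
= √(9.50×10^3) = 97.47.

97.5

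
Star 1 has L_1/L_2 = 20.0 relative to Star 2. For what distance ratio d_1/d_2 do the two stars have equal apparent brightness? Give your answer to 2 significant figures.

Equal flux requires L_1/d_1² = L_2/d_2², so d_1/d_2 = √(L_1/L_2)
= √(20.0) = 4.472.

4.5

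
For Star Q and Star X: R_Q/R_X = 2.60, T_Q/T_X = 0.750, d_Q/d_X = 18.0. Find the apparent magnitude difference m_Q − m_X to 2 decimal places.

L_Q/L_X = (2.60)²(0.750)⁴ = 2.139.
F_Q/F_X = (L_Q/L_X)/(d_Q/d_X)² = 2.139/324.0 = 0.006602.
m_Q − m_X = −2.5 log₁₀(0.006602) = 5.45.

5.45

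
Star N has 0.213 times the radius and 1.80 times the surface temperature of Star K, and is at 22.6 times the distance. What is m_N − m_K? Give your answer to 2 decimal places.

L_N/L_K = (0.213)²(1.80)⁴ = 0.4763.
F_N/F_K = (L_N/L_K)/(d_N/d_K)² = 0.4763/510.8 = 9.325×10^-4.
m_N − m_K = −2.5 log₁₀(9.325×10^-4) = 7.58.

7.58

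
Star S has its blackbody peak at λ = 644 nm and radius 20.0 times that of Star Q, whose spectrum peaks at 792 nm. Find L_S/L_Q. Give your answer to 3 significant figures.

915

Wien's law gives T ∝ 1/λ_max, so T_S/T_Q = λ_Q/λ_S = 792/644 = 1.230.
Then L ∝ R²T⁴ gives L_S/L_Q = (20.0)² × (1.230)⁴ = 400.0 × 2.287 = 915.0.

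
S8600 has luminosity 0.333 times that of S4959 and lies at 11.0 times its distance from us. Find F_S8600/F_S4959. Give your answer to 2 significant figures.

F = L/(4πd²), so F_S8600/F_S4959 = (L_S8600/L_S4959) / (d_S8600/d_S4959)²
= 0.333 / (11.0)² = 0.333 / 121.0 = 0.002752.

0.0028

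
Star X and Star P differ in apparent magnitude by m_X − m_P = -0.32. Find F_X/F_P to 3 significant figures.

1.34

F_X/F_P = 10^(−(m_X − m_P)/2.5) = 10^(0.32/2.5) = 10^0.128 = 1.343.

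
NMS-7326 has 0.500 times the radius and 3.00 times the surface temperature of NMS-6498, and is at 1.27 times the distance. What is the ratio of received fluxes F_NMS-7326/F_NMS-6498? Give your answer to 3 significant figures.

12.6

L_NMS-7326/L_NMS-6498 = (R_NMS-7326/R_NMS-6498)²(T_NMS-7326/T_NMS-6498)⁴ = (0.500)² × (3.00)⁴ = 20.25.
F_NMS-7326/F_NMS-6498 = (L_NMS-7326/L_NMS-6498)/(d_NMS-7326/d_NMS-6498)² = 20.25 / (1.27)² = 12.56.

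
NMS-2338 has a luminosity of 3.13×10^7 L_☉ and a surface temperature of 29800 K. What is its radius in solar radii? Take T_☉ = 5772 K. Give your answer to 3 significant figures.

R/R_☉ = √(L/L_☉) / (T/T_☉)² = √(3.13×10^7) / (5.163)²
       = 5595 / 26.66 = 209.9.

210 solar radii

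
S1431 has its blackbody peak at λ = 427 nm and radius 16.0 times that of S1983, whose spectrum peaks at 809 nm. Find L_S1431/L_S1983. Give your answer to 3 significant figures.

Wien's law gives T ∝ 1/λ_max, so T_S1431/T_S1983 = λ_S1983/λ_S1431 = 809/427 = 1.895.
Then L ∝ R²T⁴ gives L_S1431/L_S1983 = (16.0)² × (1.895)⁴ = 256.0 × 12.88 = 3299.

3.30×10^3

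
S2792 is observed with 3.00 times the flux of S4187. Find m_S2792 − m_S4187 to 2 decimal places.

m_S2792 − m_S4187 = −2.5 log₁₀(F_S2792/F_S4187) = −2.5 log₁₀(3.00) = −2.5 × (0.477) = -1.193.

-1.19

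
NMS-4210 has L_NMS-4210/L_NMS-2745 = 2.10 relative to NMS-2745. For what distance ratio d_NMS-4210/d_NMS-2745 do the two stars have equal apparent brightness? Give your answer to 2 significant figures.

1.4

Equal flux requires L_NMS-4210/d_NMS-4210² = L_NMS-2745/d_NMS-2745², so d_NMS-4210/d_NMS-2745 = √(L_NMS-4210/L_NMS-2745)
= √(2.10) = 1.449.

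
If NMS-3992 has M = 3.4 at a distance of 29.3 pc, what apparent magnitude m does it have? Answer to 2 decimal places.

5.73

m = M + 5 log₁₀(d/10 pc) = 3.4 + 5 log₁₀(29.3/10)
  = 3.4 + 5 × 0.467 = 3.4 + 2.33 = 5.73.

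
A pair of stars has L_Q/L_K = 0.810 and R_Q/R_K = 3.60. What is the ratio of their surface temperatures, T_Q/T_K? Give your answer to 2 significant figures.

0.50

L ∝ R²T⁴ gives T ∝ (L/R²)^(1/4), so
T_Q/T_K = (0.810 / 3.60²)^(1/4) = (0.06250)^(1/4) = 0.5000.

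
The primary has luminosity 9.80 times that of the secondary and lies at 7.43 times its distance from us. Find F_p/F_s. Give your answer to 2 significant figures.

0.18

F = L/(4πd²), so F_p/F_s = (L_p/L_s) / (d_p/d_s)²
= 9.80 / (7.43)² = 9.80 / 55.20 = 0.1775.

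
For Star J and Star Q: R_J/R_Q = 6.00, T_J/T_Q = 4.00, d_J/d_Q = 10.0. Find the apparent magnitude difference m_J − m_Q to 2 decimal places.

L_J/L_Q = (6.00)²(4.00)⁴ = 9216.
F_J/F_Q = (L_J/L_Q)/(d_J/d_Q)² = 9216/100.0 = 92.16.
m_J − m_Q = −2.5 log₁₀(92.16) = -4.91.

-4.91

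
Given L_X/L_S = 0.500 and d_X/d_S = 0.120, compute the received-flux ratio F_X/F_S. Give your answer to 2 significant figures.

F = L/(4πd²), so F_X/F_S = (L_X/L_S) / (d_X/d_S)²
= 0.500 / (0.120)² = 0.500 / 0.01440 = 34.72.

35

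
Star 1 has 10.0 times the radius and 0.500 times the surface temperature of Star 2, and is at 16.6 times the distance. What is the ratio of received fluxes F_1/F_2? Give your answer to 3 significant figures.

0.0227

L_1/L_2 = (R_1/R_2)²(T_1/T_2)⁴ = (10.0)² × (0.500)⁴ = 6.250.
F_1/F_2 = (L_1/L_2)/(d_1/d_2)² = 6.250 / (16.6)² = 0.02268.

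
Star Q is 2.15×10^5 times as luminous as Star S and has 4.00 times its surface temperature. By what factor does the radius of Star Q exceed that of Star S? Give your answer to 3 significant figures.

29.0

L ∝ R²T⁴ gives R ∝ √L / T², so
R_Q/R_S = √(2.15×10^5) / (4.00)² = 463.7 / 16.00 = 28.98.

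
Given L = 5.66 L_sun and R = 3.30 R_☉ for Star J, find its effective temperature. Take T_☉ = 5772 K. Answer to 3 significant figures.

4.90×10^3 K

T/T_☉ = (L/L_☉)^(1/4) / (R/R_☉)^(1/2)
T = 5772 × (5.66)^(1/4) / √(3.30) = 5772 × 1.542 / 1.817 = 4901 K.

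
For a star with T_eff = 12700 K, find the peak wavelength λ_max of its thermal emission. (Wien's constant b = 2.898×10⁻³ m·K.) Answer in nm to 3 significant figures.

λ_max = b/T = 2.898×10⁻³ / 12700 = 2.28×10^-7 m = 228.2 nm.

228 nm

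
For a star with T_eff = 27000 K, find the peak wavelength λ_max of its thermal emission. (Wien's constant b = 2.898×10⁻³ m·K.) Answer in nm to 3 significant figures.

107 nm

λ_max = b/T = 2.898×10⁻³ / 27000 = 1.07×10^-7 m = 107.3 nm.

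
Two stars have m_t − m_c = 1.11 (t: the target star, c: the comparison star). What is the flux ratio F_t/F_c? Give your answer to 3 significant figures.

F_t/F_c = 10^(−(m_t − m_c)/2.5) = 10^(-1.11/2.5) = 10^-0.444 = 0.3597.

0.360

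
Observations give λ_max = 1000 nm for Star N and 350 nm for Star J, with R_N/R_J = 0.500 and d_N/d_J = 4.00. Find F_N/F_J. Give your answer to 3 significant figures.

2.34×10^-4

Wien's law: T_N/T_J = λ_J/λ_N = 350/1000 = 0.3500.
L_N/L_J = (R_N/R_J)²(T_N/T_J)⁴ = (0.500)²(0.3500)⁴ = 0.003752.
F_N/F_J = (L_N/L_J)/(d_N/d_J)² = 0.003752/(4.00)² = 2.345×10^-4.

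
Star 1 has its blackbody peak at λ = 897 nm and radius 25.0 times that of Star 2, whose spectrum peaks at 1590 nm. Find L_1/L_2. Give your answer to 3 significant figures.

6.17×10^3

Wien's law gives T ∝ 1/λ_max, so T_1/T_2 = λ_2/λ_1 = 1590/897 = 1.773.
Then L ∝ R²T⁴ gives L_1/L_2 = (25.0)² × (1.773)⁴ = 625.0 × 9.872 = 6170.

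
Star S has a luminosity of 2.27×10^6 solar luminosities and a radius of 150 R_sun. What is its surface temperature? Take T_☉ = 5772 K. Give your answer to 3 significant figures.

1.83×10^4 K

T/T_☉ = (L/L_☉)^(1/4) / (R/R_☉)^(1/2)
T = 5772 × (2.27×10^6)^(1/4) / √(150) = 5772 × 38.82 / 12.25 = 1.829×10^4 K.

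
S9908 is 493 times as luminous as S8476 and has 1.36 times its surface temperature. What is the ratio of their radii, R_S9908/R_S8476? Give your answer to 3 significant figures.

12.0

L ∝ R²T⁴ gives R ∝ √L / T², so
R_S9908/R_S8476 = √(493) / (1.36)² = 22.20 / 1.850 = 12.00.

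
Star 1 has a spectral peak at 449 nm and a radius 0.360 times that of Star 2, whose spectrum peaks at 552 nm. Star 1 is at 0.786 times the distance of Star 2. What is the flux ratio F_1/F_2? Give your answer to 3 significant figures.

Wien's law: T_1/T_2 = λ_2/λ_1 = 552/449 = 1.229.
L_1/L_2 = (R_1/R_2)²(T_1/T_2)⁴ = (0.360)²(1.229)⁴ = 0.2961.
F_1/F_2 = (L_1/L_2)/(d_1/d_2)² = 0.2961/(0.786)² = 0.4792.

0.479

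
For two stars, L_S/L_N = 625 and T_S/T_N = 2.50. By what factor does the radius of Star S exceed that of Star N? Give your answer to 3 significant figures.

4.00

L ∝ R²T⁴ gives R ∝ √L / T², so
R_S/R_N = √(625) / (2.50)² = 25.00 / 6.250 = 4.000.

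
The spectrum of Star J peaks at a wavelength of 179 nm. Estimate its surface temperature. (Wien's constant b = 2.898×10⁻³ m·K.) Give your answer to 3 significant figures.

1.62×10^4 K

T = b/λ_max = 2.898×10⁻³ / (179×10⁻⁹) = 1.619×10^4 K.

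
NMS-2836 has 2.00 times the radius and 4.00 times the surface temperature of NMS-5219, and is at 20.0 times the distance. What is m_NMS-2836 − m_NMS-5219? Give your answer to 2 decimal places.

L_NMS-2836/L_NMS-5219 = (2.00)²(4.00)⁴ = 1024.
F_NMS-2836/F_NMS-5219 = (L_NMS-2836/L_NMS-5219)/(d_NMS-2836/d_NMS-5219)² = 1024/400.0 = 2.560.
m_NMS-2836 − m_NMS-5219 = −2.5 log₁₀(2.560) = -1.02.

-1.02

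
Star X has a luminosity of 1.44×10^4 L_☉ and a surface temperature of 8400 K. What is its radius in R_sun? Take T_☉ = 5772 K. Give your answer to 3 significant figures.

R/R_☉ = √(L/L_☉) / (T/T_☉)² = √(1.44×10^4) / (1.455)²
       = 120.0 / 2.118 = 56.66.

56.7 R_sun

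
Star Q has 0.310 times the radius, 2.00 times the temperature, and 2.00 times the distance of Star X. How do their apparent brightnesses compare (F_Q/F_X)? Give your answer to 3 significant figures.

L_Q/L_X = (R_Q/R_X)²(T_Q/T_X)⁴ = (0.310)² × (2.00)⁴ = 1.538.
F_Q/F_X = (L_Q/L_X)/(d_Q/d_X)² = 1.538 / (2.00)² = 0.3844.

0.384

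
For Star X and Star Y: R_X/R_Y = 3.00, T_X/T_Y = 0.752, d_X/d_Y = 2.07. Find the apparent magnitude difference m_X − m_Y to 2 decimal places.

0.43

L_X/L_Y = (3.00)²(0.752)⁴ = 2.878.
F_X/F_Y = (L_X/L_Y)/(d_X/d_Y)² = 2.878/4.285 = 0.6717.
m_X − m_Y = −2.5 log₁₀(0.6717) = 0.43.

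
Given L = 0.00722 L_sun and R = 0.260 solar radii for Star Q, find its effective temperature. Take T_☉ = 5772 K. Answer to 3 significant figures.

T/T_☉ = (L/L_☉)^(1/4) / (R/R_☉)^(1/2)
T = 5772 × (0.00722)^(1/4) / √(0.260) = 5772 × 0.2915 / 0.5099 = 3300 K.

3.30×10^3 K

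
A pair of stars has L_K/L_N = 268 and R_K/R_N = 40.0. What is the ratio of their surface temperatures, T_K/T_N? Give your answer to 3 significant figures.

L ∝ R²T⁴ gives T ∝ (L/R²)^(1/4), so
T_K/T_N = (268 / 40.0²)^(1/4) = (0.1675)^(1/4) = 0.6397.

0.640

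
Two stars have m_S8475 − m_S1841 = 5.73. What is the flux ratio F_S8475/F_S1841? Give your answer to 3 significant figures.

0.00511

F_S8475/F_S1841 = 10^(−(m_S8475 − m_S1841)/2.5) = 10^(-5.73/2.5) = 10^-2.292 = 0.005105.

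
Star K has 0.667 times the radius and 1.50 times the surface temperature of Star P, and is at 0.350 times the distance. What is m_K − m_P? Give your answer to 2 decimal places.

-3.16

L_K/L_P = (0.667)²(1.50)⁴ = 2.252.
F_K/F_P = (L_K/L_P)/(d_K/d_P)² = 2.252/0.1225 = 18.39.
m_K − m_P = −2.5 log₁₀(18.39) = -3.16.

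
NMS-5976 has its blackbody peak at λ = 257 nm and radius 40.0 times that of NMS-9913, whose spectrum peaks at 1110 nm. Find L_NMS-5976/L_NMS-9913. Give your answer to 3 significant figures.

5.57×10^5

Wien's law gives T ∝ 1/λ_max, so T_NMS-5976/T_NMS-9913 = λ_NMS-9913/λ_NMS-5976 = 1110/257 = 4.319.
Then L ∝ R²T⁴ gives L_NMS-5976/L_NMS-9913 = (40.0)² × (4.319)⁴ = 1600 × 348.0 = 5.568×10^5.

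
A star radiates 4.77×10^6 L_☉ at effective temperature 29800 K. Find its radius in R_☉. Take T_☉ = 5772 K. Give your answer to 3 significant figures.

R/R_☉ = √(L/L_☉) / (T/T_☉)² = √(4.77×10^6) / (5.163)²
       = 2184 / 26.66 = 81.94.

81.9 R_☉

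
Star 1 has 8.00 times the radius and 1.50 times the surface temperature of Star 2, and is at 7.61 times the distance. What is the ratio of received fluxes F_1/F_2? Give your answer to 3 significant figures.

5.59

L_1/L_2 = (R_1/R_2)²(T_1/T_2)⁴ = (8.00)² × (1.50)⁴ = 324.0.
F_1/F_2 = (L_1/L_2)/(d_1/d_2)² = 324.0 / (7.61)² = 5.595.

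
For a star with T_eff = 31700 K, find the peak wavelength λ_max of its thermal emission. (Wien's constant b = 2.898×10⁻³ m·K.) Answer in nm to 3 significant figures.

λ_max = b/T = 2.898×10⁻³ / 31700 = 9.14×10^-8 m = 91.42 nm.

91.4 nm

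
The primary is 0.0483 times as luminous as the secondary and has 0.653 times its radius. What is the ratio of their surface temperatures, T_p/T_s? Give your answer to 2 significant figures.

0.58

L ∝ R²T⁴ gives T ∝ (L/R²)^(1/4), so
T_p/T_s = (0.0483 / 0.653²)^(1/4) = (0.1133)^(1/4) = 0.5801.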